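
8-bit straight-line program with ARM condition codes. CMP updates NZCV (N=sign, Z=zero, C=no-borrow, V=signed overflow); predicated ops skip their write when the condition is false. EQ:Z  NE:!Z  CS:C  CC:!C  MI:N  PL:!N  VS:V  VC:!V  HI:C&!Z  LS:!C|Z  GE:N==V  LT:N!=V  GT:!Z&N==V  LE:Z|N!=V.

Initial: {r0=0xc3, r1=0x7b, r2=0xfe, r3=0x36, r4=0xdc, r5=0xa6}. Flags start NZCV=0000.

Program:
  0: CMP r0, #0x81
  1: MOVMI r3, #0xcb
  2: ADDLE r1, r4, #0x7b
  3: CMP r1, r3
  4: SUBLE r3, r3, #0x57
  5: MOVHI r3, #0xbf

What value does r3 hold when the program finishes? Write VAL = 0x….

[0] flags=0010 → (cmp)
[1] flags=0010 MI?F → skip
[2] flags=0010 LE?F → skip
[3] flags=0010 → (cmp)
[4] flags=0010 LE?F → skip
[5] flags=0010 HI?T → r3=0xbf

VAL = 0xbf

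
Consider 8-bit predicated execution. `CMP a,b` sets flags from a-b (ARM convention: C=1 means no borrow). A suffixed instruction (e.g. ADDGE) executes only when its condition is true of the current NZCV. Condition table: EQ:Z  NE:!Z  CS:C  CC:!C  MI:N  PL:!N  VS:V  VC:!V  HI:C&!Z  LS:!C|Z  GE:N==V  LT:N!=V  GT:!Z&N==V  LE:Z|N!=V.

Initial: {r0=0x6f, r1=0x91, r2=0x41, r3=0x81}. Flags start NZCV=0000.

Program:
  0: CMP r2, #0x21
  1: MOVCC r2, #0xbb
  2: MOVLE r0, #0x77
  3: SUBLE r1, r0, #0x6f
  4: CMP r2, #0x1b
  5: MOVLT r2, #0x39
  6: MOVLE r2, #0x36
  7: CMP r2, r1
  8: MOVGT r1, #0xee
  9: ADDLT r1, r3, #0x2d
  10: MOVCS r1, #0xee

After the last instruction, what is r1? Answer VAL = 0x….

VAL = 0xee

[0] flags=0010 → (cmp)
[1] flags=0010 CC?F → skip
[2] flags=0010 LE?F → skip
[3] flags=0010 LE?F → skip
[4] flags=0010 → (cmp)
[5] flags=0010 LT?F → skip
[6] flags=0010 LE?F → skip
[7] flags=1001 → (cmp)
[8] flags=1001 GT?T → r1=0xee
[9] flags=1001 LT?F → skip
[10] flags=1001 CS?F → skip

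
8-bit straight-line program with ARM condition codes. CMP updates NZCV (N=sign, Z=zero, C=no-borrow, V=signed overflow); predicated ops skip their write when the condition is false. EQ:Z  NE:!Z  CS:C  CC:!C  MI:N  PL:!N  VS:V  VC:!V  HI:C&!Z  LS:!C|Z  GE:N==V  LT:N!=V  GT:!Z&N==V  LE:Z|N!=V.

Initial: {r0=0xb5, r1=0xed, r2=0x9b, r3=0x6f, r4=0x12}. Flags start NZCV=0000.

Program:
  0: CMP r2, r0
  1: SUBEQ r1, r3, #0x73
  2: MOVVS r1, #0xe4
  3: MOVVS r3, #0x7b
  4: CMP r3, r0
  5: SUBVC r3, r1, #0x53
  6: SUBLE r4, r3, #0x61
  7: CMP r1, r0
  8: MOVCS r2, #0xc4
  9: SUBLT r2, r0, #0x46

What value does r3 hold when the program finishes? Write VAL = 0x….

VAL = 0x6f

0: ✓ CMP  NZCV=1000
1: · SUBEQ
2: · MOVVS
3: · MOVVS
4: ✓ CMP  NZCV=1001
5: · SUBVC
6: · SUBLE
7: ✓ CMP  NZCV=0010
8: ✓ MOVCS  r2←0xc4
9: · SUBLT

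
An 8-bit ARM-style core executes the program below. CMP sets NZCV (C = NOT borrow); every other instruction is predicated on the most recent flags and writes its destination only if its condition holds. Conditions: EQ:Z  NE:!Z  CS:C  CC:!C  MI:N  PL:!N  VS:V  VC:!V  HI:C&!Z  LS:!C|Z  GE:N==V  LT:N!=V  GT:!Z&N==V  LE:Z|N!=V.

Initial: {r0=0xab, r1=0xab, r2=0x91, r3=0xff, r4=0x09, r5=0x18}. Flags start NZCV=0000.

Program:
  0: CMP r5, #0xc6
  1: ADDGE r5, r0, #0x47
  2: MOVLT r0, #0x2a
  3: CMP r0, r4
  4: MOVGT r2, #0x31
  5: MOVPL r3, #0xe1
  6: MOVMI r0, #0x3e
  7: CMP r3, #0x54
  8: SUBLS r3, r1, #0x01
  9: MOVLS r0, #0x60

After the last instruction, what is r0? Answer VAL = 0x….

VAL = 0x3e

[0] flags=0000 → (cmp)
[1] flags=0000 GE?T → r5=0xf2
[2] flags=0000 LT?F → skip
[3] flags=1010 → (cmp)
[4] flags=1010 GT?F → skip
[5] flags=1010 PL?F → skip
[6] flags=1010 MI?T → r0=0x3e
[7] flags=1010 → (cmp)
[8] flags=1010 LS?F → skip
[9] flags=1010 LS?F → skip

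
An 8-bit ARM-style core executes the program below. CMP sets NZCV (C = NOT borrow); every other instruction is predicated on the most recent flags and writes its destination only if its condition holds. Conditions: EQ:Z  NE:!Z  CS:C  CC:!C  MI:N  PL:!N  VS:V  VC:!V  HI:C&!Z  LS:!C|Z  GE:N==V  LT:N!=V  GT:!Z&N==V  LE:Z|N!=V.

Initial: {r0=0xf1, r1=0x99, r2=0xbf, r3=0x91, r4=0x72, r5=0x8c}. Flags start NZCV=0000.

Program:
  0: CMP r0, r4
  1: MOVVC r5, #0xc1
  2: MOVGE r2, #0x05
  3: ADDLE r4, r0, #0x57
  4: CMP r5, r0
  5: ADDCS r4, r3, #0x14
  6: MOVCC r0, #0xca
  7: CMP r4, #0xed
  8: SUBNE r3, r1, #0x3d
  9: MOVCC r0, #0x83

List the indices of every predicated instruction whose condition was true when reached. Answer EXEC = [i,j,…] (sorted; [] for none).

EXEC = [3,6,8,9]

0: ✓ CMP  NZCV=0011
1: · MOVVC
2: · MOVGE
3: ✓ ADDLE  r4←0x48
4: ✓ CMP  NZCV=1000
5: · ADDCS
6: ✓ MOVCC  r0←0xca
7: ✓ CMP  NZCV=0000
8: ✓ SUBNE  r3←0x5c
9: ✓ MOVCC  r0←0x83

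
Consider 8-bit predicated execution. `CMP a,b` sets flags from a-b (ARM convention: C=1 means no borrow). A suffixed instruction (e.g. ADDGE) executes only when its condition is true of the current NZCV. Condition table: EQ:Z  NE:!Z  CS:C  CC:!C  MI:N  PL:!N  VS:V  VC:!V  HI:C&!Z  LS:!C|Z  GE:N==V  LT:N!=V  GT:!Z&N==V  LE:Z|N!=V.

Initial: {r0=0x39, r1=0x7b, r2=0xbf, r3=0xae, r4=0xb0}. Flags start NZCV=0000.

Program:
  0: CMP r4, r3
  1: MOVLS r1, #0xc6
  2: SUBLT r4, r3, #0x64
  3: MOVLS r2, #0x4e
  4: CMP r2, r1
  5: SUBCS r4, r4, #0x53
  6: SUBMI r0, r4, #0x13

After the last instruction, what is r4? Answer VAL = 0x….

VAL = 0x5d

0: ✓ CMP  NZCV=0010
1: · MOVLS
2: · SUBLT
3: · MOVLS
4: ✓ CMP  NZCV=0011
5: ✓ SUBCS  r4←0x5d
6: · SUBMI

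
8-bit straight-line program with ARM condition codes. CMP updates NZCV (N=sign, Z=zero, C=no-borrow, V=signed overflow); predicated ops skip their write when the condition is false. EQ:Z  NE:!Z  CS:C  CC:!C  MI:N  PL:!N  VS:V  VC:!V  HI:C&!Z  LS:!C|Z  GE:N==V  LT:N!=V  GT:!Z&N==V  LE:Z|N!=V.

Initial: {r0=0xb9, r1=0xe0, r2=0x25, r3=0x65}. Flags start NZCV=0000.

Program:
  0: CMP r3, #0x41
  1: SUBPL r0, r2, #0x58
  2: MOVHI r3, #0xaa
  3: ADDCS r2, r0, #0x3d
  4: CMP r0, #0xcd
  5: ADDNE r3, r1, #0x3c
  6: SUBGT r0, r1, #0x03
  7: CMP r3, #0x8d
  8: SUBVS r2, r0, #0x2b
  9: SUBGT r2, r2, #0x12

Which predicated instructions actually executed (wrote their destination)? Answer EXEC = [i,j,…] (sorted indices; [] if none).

EXEC = [1,2,3,9]

0: ✓ CMP  NZCV=0010
1: ✓ SUBPL  r0←0xcd
2: ✓ MOVHI  r3←0xaa
3: ✓ ADDCS  r2←0x0a
4: ✓ CMP  NZCV=0110
5: · ADDNE
6: · SUBGT
7: ✓ CMP  NZCV=0010
8: · SUBVS
9: ✓ SUBGT  r2←0xf8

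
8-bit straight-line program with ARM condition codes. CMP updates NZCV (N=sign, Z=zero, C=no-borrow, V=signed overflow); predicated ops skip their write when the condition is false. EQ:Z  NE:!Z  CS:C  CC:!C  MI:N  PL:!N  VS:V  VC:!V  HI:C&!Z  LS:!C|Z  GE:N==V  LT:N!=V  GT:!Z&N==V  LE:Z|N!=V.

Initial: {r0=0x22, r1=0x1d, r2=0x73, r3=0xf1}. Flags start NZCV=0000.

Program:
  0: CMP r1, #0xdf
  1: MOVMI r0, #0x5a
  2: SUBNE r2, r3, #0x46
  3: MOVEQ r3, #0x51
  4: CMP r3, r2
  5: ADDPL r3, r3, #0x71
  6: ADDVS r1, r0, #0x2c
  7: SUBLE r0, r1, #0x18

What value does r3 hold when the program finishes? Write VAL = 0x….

VAL = 0x62

0: ✓ CMP  NZCV=0000
1: · MOVMI
2: ✓ SUBNE  r2←0xab
3: · MOVEQ
4: ✓ CMP  NZCV=0010
5: ✓ ADDPL  r3←0x62
6: · ADDVS
7: · SUBLE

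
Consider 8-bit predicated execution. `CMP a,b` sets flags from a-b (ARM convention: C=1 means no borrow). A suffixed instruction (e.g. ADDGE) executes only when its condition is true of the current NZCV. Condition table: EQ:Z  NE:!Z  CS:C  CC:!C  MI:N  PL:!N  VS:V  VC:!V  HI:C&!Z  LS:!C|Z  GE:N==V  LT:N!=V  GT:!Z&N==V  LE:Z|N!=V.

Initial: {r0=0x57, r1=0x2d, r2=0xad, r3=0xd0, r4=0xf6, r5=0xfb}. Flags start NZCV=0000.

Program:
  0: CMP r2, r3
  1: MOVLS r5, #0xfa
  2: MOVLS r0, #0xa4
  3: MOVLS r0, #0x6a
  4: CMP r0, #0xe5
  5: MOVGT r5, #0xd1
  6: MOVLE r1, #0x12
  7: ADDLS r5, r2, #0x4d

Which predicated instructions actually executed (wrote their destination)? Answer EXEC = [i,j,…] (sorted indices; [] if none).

[0] flags=1000 → (cmp)
[1] flags=1000 LS?T → r5=0xfa
[2] flags=1000 LS?T → r0=0xa4
[3] flags=1000 LS?T → r0=0x6a
[4] flags=1001 → (cmp)
[5] flags=1001 GT?T → r5=0xd1
[6] flags=1001 LE?F → skip
[7] flags=1001 LS?T → r5=0xfa

EXEC = [1,2,3,5,7]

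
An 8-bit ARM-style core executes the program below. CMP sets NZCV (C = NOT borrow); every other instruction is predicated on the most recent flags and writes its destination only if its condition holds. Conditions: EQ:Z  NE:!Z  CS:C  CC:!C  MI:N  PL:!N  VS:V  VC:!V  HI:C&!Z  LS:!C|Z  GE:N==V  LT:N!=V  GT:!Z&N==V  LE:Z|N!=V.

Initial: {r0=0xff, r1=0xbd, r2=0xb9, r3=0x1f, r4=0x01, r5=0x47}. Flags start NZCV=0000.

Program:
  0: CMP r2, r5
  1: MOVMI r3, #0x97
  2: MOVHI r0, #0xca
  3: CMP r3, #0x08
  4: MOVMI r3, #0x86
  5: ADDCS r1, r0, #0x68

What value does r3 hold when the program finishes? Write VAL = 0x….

0: ✓ CMP  NZCV=0011
1: · MOVMI
2: ✓ MOVHI  r0←0xca
3: ✓ CMP  NZCV=0010
4: · MOVMI
5: ✓ ADDCS  r1←0x32

VAL = 0x1f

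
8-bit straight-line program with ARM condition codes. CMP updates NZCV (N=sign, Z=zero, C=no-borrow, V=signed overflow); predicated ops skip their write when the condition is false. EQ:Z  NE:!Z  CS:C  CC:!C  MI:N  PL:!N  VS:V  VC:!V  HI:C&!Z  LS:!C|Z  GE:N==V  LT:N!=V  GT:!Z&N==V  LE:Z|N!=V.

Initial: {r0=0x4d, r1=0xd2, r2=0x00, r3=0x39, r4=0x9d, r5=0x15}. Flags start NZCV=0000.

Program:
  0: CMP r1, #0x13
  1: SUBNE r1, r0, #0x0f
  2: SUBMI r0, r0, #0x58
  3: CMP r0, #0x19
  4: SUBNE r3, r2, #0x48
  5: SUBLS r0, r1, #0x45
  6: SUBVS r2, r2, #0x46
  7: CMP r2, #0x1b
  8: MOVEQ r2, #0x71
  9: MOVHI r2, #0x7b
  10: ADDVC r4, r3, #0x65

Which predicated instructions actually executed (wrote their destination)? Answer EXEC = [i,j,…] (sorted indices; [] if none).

[0] flags=1010 → (cmp)
[1] flags=1010 NE?T → r1=0x3e
[2] flags=1010 MI?T → r0=0xf5
[3] flags=1010 → (cmp)
[4] flags=1010 NE?T → r3=0xb8
[5] flags=1010 LS?F → skip
[6] flags=1010 VS?F → skip
[7] flags=1000 → (cmp)
[8] flags=1000 EQ?F → skip
[9] flags=1000 HI?F → skip
[10] flags=1000 VC?T → r4=0x1d

EXEC = [1,2,4,10]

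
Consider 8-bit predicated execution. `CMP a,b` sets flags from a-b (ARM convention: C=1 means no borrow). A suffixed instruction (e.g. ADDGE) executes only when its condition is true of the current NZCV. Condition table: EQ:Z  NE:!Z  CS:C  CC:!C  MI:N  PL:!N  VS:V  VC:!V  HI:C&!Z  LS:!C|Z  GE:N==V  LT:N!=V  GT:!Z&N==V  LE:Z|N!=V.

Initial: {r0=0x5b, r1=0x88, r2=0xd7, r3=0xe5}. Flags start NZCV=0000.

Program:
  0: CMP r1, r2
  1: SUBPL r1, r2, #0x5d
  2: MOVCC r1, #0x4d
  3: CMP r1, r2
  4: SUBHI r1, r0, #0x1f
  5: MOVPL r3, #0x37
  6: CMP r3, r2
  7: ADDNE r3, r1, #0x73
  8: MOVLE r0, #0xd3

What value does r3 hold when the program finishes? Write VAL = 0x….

VAL = 0xc0

0: ✓ CMP  NZCV=1000
1: · SUBPL
2: ✓ MOVCC  r1←0x4d
3: ✓ CMP  NZCV=0000
4: · SUBHI
5: ✓ MOVPL  r3←0x37
6: ✓ CMP  NZCV=0000
7: ✓ ADDNE  r3←0xc0
8: · MOVLE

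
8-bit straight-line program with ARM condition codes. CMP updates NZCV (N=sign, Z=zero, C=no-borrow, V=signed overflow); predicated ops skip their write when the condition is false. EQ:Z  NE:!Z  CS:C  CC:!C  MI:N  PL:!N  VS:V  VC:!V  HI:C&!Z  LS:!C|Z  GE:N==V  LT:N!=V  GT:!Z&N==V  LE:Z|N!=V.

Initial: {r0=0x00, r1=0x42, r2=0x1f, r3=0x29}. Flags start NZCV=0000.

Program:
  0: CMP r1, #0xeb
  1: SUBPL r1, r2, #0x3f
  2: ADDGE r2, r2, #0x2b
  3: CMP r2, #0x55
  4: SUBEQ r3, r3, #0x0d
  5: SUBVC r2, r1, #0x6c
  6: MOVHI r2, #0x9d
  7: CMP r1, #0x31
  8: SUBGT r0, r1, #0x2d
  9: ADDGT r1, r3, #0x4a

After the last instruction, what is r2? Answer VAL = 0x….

0: ✓ CMP  NZCV=0000
1: ✓ SUBPL  r1←0xe0
2: ✓ ADDGE  r2←0x4a
3: ✓ CMP  NZCV=1000
4: · SUBEQ
5: ✓ SUBVC  r2←0x74
6: · MOVHI
7: ✓ CMP  NZCV=1010
8: · SUBGT
9: · ADDGT

VAL = 0x74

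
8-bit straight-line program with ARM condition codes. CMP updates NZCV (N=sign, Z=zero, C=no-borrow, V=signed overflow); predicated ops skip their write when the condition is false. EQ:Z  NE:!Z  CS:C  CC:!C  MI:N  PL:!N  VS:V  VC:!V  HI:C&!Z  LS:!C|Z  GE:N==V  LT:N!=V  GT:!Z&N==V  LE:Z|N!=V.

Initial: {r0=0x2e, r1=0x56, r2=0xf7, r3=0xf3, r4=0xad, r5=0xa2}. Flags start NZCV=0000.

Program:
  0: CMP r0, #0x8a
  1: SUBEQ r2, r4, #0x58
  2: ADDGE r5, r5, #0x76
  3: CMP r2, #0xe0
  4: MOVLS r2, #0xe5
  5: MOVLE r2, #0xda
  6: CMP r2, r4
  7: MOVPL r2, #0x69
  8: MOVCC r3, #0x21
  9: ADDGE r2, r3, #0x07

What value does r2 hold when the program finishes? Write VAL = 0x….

VAL = 0xfa

0: ✓ CMP  NZCV=1001
1: · SUBEQ
2: ✓ ADDGE  r5←0x18
3: ✓ CMP  NZCV=0010
4: · MOVLS
5: · MOVLE
6: ✓ CMP  NZCV=0010
7: ✓ MOVPL  r2←0x69
8: · MOVCC
9: ✓ ADDGE  r2←0xfa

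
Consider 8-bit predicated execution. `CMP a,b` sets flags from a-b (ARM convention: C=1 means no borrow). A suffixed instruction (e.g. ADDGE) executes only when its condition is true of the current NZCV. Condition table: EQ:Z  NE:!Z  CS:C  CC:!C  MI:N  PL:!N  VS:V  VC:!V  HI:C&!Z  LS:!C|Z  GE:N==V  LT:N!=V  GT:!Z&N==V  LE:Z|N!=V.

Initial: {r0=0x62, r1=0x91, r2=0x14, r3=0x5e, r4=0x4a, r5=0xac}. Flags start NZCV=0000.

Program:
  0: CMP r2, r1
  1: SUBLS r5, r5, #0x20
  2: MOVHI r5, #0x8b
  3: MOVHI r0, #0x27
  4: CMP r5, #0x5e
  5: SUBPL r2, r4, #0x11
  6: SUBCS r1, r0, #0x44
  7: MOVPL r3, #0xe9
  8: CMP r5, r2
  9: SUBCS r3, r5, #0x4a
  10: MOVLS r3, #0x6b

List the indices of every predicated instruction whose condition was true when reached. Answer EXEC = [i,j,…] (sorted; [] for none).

0: ✓ CMP  NZCV=1001
1: ✓ SUBLS  r5←0x8c
2: · MOVHI
3: · MOVHI
4: ✓ CMP  NZCV=0011
5: ✓ SUBPL  r2←0x39
6: ✓ SUBCS  r1←0x1e
7: ✓ MOVPL  r3←0xe9
8: ✓ CMP  NZCV=0011
9: ✓ SUBCS  r3←0x42
10: · MOVLS

EXEC = [1,5,6,7,9]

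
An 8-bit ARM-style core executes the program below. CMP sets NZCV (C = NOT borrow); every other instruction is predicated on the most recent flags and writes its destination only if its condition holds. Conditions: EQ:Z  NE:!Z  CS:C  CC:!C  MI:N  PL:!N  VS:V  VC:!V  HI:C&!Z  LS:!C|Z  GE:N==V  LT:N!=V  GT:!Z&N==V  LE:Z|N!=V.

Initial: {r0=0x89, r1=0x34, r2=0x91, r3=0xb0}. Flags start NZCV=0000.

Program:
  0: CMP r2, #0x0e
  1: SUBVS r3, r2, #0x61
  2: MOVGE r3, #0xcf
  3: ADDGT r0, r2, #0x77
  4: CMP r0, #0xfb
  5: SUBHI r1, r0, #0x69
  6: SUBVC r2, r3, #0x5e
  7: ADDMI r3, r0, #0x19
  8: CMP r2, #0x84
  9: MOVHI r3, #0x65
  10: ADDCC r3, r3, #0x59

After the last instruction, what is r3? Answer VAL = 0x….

[0] flags=1010 → (cmp)
[1] flags=1010 VS?F → skip
[2] flags=1010 GE?F → skip
[3] flags=1010 GT?F → skip
[4] flags=1000 → (cmp)
[5] flags=1000 HI?F → skip
[6] flags=1000 VC?T → r2=0x52
[7] flags=1000 MI?T → r3=0xa2
[8] flags=1001 → (cmp)
[9] flags=1001 HI?F → skip
[10] flags=1001 CC?T → r3=0xfb

VAL = 0xfb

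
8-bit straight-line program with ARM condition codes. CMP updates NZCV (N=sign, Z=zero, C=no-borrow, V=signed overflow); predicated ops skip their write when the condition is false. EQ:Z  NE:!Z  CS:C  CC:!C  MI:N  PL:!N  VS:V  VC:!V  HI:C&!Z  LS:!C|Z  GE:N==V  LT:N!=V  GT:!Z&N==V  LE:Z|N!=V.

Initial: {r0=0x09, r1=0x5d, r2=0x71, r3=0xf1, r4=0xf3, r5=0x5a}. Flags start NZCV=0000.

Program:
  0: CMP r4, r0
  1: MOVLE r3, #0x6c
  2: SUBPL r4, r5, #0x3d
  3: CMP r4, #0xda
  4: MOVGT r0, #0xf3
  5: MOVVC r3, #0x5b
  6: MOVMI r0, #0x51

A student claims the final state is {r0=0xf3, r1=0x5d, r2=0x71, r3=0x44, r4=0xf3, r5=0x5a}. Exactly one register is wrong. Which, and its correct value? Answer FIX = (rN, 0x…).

[0] flags=1010 → (cmp)
[1] flags=1010 LE?T → r3=0x6c
[2] flags=1010 PL?F → skip
[3] flags=0010 → (cmp)
[4] flags=0010 GT?T → r0=0xf3
[5] flags=0010 VC?T → r3=0x5b
[6] flags=0010 MI?F → skip

FIX = (r3, 0x5b)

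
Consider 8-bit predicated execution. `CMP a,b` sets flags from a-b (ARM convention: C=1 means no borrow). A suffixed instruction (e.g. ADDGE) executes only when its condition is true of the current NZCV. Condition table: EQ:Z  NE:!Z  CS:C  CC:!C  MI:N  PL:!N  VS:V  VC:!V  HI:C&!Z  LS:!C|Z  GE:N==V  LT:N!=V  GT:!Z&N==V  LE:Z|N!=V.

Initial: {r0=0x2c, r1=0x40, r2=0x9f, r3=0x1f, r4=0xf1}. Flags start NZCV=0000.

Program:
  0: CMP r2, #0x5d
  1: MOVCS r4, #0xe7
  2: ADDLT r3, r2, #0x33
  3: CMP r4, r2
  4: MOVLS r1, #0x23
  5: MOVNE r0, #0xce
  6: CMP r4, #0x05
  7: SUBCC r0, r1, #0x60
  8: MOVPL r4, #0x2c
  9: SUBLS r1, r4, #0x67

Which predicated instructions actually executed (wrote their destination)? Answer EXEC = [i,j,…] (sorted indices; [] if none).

[0] flags=0011 → (cmp)
[1] flags=0011 CS?T → r4=0xe7
[2] flags=0011 LT?T → r3=0xd2
[3] flags=0010 → (cmp)
[4] flags=0010 LS?F → skip
[5] flags=0010 NE?T → r0=0xce
[6] flags=1010 → (cmp)
[7] flags=1010 CC?F → skip
[8] flags=1010 PL?F → skip
[9] flags=1010 LS?F → skip

EXEC = [1,2,5]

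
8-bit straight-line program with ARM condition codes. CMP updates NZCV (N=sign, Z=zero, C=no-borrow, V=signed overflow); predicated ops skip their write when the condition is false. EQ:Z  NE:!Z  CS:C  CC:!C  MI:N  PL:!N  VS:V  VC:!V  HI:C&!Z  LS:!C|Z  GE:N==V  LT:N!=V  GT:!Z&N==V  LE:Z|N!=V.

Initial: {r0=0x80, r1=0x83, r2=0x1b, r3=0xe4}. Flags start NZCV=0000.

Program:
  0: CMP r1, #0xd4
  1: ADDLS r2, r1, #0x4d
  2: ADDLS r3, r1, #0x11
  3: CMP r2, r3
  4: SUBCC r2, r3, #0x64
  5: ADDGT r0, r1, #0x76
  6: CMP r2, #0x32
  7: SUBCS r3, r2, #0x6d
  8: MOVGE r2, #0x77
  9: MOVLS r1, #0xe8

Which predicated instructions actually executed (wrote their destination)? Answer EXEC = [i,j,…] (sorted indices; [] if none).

[0] flags=1000 → (cmp)
[1] flags=1000 LS?T → r2=0xd0
[2] flags=1000 LS?T → r3=0x94
[3] flags=0010 → (cmp)
[4] flags=0010 CC?F → skip
[5] flags=0010 GT?T → r0=0xf9
[6] flags=1010 → (cmp)
[7] flags=1010 CS?T → r3=0x63
[8] flags=1010 GE?F → skip
[9] flags=1010 LS?F → skip

EXEC = [1,2,5,7]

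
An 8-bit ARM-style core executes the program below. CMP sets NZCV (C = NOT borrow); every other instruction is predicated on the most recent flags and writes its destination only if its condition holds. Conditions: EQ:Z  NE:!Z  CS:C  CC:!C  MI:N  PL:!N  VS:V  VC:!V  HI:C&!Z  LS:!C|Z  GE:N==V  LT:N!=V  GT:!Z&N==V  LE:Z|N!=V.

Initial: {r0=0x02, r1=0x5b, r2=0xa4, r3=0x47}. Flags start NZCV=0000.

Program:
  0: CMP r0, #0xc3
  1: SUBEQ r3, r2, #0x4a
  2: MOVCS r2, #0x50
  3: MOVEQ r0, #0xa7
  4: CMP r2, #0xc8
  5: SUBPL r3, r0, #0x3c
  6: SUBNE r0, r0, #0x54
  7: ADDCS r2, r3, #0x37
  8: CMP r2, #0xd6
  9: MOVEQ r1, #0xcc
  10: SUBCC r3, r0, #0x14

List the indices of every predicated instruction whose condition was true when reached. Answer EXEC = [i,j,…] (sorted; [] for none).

0: ✓ CMP  NZCV=0000
1: · SUBEQ
2: · MOVCS
3: · MOVEQ
4: ✓ CMP  NZCV=1000
5: · SUBPL
6: ✓ SUBNE  r0←0xae
7: · ADDCS
8: ✓ CMP  NZCV=1000
9: · MOVEQ
10: ✓ SUBCC  r3←0x9a

EXEC = [6,10]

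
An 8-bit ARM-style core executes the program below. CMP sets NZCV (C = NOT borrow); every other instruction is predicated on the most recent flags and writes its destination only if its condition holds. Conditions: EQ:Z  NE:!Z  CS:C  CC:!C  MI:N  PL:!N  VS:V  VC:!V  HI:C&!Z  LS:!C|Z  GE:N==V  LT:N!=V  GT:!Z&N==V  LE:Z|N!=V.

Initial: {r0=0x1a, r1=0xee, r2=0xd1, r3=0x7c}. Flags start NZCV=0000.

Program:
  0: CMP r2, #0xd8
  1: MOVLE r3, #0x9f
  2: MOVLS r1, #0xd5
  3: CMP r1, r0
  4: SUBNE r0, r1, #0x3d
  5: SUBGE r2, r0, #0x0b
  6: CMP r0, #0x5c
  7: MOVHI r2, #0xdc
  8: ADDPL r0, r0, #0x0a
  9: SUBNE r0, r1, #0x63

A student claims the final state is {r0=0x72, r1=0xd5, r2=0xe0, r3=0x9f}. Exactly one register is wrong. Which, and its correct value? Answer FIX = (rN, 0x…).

0: ✓ CMP  NZCV=1000
1: ✓ MOVLE  r3←0x9f
2: ✓ MOVLS  r1←0xd5
3: ✓ CMP  NZCV=1010
4: ✓ SUBNE  r0←0x98
5: · SUBGE
6: ✓ CMP  NZCV=0011
7: ✓ MOVHI  r2←0xdc
8: ✓ ADDPL  r0←0xa2
9: ✓ SUBNE  r0←0x72

FIX = (r2, 0xdc)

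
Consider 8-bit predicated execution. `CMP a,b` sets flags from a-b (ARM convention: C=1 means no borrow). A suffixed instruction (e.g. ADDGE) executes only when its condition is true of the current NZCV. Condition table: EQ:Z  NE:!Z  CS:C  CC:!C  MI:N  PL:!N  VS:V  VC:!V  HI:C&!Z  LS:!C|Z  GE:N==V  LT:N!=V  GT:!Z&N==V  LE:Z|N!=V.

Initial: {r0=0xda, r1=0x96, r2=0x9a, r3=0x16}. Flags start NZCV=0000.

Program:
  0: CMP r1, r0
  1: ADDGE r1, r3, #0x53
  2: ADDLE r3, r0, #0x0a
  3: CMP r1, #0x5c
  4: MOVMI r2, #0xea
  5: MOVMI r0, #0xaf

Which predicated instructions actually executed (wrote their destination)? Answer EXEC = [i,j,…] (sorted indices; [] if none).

EXEC = [2]

0: ✓ CMP  NZCV=1000
1: · ADDGE
2: ✓ ADDLE  r3←0xe4
3: ✓ CMP  NZCV=0011
4: · MOVMI
5: · MOVMI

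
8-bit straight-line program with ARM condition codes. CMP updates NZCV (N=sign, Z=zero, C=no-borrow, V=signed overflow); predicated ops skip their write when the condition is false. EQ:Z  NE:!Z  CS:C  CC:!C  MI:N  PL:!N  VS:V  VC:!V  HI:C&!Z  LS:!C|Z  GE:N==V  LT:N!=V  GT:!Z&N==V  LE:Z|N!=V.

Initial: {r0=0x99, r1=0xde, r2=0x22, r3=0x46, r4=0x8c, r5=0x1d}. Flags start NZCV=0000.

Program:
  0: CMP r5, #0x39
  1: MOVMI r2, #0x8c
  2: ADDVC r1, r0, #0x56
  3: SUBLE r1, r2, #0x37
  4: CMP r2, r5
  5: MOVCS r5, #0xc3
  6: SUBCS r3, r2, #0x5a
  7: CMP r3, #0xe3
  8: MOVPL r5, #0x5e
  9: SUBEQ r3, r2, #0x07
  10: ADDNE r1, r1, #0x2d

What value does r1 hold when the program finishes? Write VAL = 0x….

VAL = 0x82

0: ✓ CMP  NZCV=1000
1: ✓ MOVMI  r2←0x8c
2: ✓ ADDVC  r1←0xef
3: ✓ SUBLE  r1←0x55
4: ✓ CMP  NZCV=0011
5: ✓ MOVCS  r5←0xc3
6: ✓ SUBCS  r3←0x32
7: ✓ CMP  NZCV=0000
8: ✓ MOVPL  r5←0x5e
9: · SUBEQ
10: ✓ ADDNE  r1←0x82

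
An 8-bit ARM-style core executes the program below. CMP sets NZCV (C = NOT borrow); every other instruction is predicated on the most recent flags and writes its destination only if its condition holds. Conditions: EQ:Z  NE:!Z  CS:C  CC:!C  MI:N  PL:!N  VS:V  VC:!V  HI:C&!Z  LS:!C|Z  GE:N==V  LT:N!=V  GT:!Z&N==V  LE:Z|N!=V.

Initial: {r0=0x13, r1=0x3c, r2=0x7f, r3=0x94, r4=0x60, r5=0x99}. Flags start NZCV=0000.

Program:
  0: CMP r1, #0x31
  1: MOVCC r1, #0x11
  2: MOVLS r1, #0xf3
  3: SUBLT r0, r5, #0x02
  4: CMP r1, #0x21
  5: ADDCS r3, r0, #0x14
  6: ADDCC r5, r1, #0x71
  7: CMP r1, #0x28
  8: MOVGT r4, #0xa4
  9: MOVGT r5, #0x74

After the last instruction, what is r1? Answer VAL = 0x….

VAL = 0x3c

0: ✓ CMP  NZCV=0010
1: · MOVCC
2: · MOVLS
3: · SUBLT
4: ✓ CMP  NZCV=0010
5: ✓ ADDCS  r3←0x27
6: · ADDCC
7: ✓ CMP  NZCV=0010
8: ✓ MOVGT  r4←0xa4
9: ✓ MOVGT  r5←0x74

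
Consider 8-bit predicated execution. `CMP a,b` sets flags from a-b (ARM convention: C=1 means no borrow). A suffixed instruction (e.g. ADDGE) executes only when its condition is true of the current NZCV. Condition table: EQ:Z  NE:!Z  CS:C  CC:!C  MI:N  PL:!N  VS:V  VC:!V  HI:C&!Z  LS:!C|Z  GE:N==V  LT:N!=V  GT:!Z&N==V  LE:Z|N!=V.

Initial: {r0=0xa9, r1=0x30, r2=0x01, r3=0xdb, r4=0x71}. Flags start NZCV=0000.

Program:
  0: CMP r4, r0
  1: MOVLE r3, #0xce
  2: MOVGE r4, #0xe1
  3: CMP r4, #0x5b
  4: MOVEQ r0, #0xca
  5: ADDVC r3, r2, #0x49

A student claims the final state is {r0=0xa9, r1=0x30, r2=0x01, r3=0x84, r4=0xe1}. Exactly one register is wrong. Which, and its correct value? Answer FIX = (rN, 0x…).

FIX = (r3, 0x4a)

[0] flags=1001 → (cmp)
[1] flags=1001 LE?F → skip
[2] flags=1001 GE?T → r4=0xe1
[3] flags=1010 → (cmp)
[4] flags=1010 EQ?F → skip
[5] flags=1010 VC?T → r3=0x4a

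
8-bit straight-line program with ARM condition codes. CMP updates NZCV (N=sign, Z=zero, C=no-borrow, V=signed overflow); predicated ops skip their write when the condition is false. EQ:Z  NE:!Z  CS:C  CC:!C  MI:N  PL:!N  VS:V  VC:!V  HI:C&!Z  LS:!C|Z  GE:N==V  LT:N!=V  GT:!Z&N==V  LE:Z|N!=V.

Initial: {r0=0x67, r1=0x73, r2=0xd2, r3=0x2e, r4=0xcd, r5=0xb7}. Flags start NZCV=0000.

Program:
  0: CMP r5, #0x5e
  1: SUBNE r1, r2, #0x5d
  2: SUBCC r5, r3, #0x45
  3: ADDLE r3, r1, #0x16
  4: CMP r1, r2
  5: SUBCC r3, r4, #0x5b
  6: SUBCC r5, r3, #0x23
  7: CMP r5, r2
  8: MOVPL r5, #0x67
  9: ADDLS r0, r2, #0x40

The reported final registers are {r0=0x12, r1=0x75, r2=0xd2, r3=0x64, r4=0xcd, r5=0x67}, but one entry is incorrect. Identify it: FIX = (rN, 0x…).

[0] flags=0011 → (cmp)
[1] flags=0011 NE?T → r1=0x75
[2] flags=0011 CC?F → skip
[3] flags=0011 LE?T → r3=0x8b
[4] flags=1001 → (cmp)
[5] flags=1001 CC?T → r3=0x72
[6] flags=1001 CC?T → r5=0x4f
[7] flags=0000 → (cmp)
[8] flags=0000 PL?T → r5=0x67
[9] flags=0000 LS?T → r0=0x12

FIX = (r3, 0x72)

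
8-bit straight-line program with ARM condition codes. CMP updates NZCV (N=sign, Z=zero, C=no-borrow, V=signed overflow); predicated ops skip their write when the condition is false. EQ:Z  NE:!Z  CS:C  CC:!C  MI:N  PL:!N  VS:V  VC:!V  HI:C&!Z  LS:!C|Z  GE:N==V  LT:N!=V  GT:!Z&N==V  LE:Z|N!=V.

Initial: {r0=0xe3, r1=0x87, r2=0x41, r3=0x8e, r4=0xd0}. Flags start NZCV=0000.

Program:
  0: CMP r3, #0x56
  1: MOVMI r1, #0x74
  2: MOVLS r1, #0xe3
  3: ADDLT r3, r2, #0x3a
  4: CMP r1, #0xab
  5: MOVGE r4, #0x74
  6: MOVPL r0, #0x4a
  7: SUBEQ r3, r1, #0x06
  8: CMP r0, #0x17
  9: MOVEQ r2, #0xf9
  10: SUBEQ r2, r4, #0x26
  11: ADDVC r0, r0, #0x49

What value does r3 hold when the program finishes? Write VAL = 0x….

0: ✓ CMP  NZCV=0011
1: · MOVMI
2: · MOVLS
3: ✓ ADDLT  r3←0x7b
4: ✓ CMP  NZCV=1000
5: · MOVGE
6: · MOVPL
7: · SUBEQ
8: ✓ CMP  NZCV=1010
9: · MOVEQ
10: · SUBEQ
11: ✓ ADDVC  r0←0x2c

VAL = 0x7b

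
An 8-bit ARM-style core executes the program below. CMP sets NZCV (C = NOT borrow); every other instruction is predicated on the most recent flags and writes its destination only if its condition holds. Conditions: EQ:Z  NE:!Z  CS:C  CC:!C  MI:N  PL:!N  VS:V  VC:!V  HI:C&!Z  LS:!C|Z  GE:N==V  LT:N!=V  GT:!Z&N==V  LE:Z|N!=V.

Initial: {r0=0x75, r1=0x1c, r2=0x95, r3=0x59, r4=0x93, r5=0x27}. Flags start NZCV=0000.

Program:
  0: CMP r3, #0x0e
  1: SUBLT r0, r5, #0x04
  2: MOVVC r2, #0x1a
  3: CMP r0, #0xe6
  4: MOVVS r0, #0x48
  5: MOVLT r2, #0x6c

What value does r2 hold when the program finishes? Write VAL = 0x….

VAL = 0x1a

[0] flags=0010 → (cmp)
[1] flags=0010 LT?F → skip
[2] flags=0010 VC?T → r2=0x1a
[3] flags=1001 → (cmp)
[4] flags=1001 VS?T → r0=0x48
[5] flags=1001 LT?F → skip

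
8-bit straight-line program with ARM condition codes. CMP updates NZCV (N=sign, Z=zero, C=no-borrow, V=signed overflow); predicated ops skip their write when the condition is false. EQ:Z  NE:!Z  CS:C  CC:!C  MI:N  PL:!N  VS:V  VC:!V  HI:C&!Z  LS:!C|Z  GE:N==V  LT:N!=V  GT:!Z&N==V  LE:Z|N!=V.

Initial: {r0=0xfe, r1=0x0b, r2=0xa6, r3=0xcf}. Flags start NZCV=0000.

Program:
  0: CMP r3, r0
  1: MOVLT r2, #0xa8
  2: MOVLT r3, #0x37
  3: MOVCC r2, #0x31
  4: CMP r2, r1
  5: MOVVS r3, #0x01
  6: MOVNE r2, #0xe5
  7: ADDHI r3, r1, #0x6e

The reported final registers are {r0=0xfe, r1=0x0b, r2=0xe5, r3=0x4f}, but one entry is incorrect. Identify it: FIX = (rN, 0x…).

FIX = (r3, 0x79)

0: ✓ CMP  NZCV=1000
1: ✓ MOVLT  r2←0xa8
2: ✓ MOVLT  r3←0x37
3: ✓ MOVCC  r2←0x31
4: ✓ CMP  NZCV=0010
5: · MOVVS
6: ✓ MOVNE  r2←0xe5
7: ✓ ADDHI  r3←0x79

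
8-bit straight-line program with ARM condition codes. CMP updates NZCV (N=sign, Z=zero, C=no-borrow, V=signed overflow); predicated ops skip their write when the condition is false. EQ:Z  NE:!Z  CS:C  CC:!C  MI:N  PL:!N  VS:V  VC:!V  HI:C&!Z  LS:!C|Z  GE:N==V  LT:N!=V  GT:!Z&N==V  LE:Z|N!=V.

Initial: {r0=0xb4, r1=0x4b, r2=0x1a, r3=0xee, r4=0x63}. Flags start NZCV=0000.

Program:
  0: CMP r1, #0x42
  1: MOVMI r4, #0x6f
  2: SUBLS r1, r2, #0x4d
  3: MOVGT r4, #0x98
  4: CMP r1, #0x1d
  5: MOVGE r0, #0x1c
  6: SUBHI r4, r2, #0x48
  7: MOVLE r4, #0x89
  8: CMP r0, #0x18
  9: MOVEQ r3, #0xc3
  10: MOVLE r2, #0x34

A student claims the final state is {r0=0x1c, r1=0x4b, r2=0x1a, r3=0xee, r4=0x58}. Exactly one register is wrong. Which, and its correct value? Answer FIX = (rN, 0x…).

[0] flags=0010 → (cmp)
[1] flags=0010 MI?F → skip
[2] flags=0010 LS?F → skip
[3] flags=0010 GT?T → r4=0x98
[4] flags=0010 → (cmp)
[5] flags=0010 GE?T → r0=0x1c
[6] flags=0010 HI?T → r4=0xd2
[7] flags=0010 LE?F → skip
[8] flags=0010 → (cmp)
[9] flags=0010 EQ?F → skip
[10] flags=0010 LE?F → skip

FIX = (r4, 0xd2)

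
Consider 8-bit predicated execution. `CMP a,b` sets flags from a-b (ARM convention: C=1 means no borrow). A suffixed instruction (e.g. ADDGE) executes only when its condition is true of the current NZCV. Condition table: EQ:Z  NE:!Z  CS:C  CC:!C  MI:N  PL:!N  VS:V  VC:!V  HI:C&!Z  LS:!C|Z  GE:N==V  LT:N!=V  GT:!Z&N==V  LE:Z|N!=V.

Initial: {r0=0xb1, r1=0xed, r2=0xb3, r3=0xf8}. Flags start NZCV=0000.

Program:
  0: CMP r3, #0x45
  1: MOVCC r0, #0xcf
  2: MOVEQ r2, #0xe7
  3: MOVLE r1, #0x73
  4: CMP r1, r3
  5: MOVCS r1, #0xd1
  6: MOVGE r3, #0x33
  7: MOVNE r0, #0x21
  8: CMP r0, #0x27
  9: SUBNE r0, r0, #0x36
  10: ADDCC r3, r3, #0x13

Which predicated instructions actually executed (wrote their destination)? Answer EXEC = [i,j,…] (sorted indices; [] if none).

0: ✓ CMP  NZCV=1010
1: · MOVCC
2: · MOVEQ
3: ✓ MOVLE  r1←0x73
4: ✓ CMP  NZCV=0000
5: · MOVCS
6: ✓ MOVGE  r3←0x33
7: ✓ MOVNE  r0←0x21
8: ✓ CMP  NZCV=1000
9: ✓ SUBNE  r0←0xeb
10: ✓ ADDCC  r3←0x46

EXEC = [3,6,7,9,10]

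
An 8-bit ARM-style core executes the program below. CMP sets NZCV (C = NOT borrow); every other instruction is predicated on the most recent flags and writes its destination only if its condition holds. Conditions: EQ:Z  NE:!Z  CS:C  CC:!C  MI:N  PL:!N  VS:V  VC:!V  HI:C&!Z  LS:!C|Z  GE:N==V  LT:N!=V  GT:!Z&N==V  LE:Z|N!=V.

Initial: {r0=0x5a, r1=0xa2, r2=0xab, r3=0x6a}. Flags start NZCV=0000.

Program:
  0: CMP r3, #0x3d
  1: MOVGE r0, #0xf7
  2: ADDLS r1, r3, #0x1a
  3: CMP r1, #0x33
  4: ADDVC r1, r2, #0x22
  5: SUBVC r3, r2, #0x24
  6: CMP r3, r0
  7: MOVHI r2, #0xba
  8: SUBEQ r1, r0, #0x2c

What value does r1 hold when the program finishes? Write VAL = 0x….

VAL = 0xa2

[0] flags=0010 → (cmp)
[1] flags=0010 GE?T → r0=0xf7
[2] flags=0010 LS?F → skip
[3] flags=0011 → (cmp)
[4] flags=0011 VC?F → skip
[5] flags=0011 VC?F → skip
[6] flags=0000 → (cmp)
[7] flags=0000 HI?F → skip
[8] flags=0000 EQ?F → skip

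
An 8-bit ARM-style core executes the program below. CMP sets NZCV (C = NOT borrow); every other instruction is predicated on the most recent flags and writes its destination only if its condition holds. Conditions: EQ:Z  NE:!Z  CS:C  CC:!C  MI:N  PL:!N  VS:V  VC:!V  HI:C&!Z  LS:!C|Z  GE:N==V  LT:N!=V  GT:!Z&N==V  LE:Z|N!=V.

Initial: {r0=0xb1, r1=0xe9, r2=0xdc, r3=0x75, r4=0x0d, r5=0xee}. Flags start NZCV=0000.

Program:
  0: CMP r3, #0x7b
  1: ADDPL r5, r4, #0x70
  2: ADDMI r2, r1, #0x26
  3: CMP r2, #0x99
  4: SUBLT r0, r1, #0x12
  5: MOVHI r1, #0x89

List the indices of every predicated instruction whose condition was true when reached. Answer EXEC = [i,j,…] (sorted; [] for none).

EXEC = [2]

[0] flags=1000 → (cmp)
[1] flags=1000 PL?F → skip
[2] flags=1000 MI?T → r2=0x0f
[3] flags=0000 → (cmp)
[4] flags=0000 LT?F → skip
[5] flags=0000 HI?F → skip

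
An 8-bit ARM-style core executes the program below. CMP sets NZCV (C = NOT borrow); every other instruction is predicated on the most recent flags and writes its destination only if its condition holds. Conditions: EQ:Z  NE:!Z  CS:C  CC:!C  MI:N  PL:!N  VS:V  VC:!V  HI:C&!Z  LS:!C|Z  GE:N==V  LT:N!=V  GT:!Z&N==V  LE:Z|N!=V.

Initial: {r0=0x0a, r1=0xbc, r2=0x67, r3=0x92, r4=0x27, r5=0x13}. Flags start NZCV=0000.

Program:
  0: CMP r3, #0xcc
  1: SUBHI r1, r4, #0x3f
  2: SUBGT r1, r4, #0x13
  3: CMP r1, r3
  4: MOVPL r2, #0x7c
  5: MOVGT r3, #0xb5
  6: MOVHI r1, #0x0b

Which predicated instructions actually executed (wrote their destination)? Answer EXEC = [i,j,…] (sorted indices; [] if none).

EXEC = [4,5,6]

[0] flags=1000 → (cmp)
[1] flags=1000 HI?F → skip
[2] flags=1000 GT?F → skip
[3] flags=0010 → (cmp)
[4] flags=0010 PL?T → r2=0x7c
[5] flags=0010 GT?T → r3=0xb5
[6] flags=0010 HI?T → r1=0x0b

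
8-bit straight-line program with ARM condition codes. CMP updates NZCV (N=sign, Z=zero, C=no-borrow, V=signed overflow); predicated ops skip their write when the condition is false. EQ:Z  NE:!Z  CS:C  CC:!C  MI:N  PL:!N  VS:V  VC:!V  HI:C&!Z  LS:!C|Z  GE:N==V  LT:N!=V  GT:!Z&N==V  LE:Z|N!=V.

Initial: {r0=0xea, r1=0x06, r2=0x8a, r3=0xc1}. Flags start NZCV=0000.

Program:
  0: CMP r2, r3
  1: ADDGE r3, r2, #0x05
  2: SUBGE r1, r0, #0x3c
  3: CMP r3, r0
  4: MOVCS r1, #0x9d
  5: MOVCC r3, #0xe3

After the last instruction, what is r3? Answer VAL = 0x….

[0] flags=1000 → (cmp)
[1] flags=1000 GE?F → skip
[2] flags=1000 GE?F → skip
[3] flags=1000 → (cmp)
[4] flags=1000 CS?F → skip
[5] flags=1000 CC?T → r3=0xe3

VAL = 0xe3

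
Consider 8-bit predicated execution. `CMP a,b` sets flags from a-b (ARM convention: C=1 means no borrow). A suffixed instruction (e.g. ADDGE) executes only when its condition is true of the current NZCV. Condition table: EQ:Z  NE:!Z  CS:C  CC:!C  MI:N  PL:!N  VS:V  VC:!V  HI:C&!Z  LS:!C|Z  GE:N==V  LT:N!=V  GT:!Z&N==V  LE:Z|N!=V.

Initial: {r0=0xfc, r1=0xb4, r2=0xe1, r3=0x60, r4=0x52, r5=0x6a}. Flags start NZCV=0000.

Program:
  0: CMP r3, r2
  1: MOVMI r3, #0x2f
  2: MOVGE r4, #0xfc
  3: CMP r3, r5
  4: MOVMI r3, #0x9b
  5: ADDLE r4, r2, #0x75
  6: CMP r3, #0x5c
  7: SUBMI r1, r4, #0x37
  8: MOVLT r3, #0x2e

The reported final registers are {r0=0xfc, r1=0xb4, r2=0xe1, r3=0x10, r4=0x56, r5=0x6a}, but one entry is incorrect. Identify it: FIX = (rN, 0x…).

[0] flags=0000 → (cmp)
[1] flags=0000 MI?F → skip
[2] flags=0000 GE?T → r4=0xfc
[3] flags=1000 → (cmp)
[4] flags=1000 MI?T → r3=0x9b
[5] flags=1000 LE?T → r4=0x56
[6] flags=0011 → (cmp)
[7] flags=0011 MI?F → skip
[8] flags=0011 LT?T → r3=0x2e

FIX = (r3, 0x2e)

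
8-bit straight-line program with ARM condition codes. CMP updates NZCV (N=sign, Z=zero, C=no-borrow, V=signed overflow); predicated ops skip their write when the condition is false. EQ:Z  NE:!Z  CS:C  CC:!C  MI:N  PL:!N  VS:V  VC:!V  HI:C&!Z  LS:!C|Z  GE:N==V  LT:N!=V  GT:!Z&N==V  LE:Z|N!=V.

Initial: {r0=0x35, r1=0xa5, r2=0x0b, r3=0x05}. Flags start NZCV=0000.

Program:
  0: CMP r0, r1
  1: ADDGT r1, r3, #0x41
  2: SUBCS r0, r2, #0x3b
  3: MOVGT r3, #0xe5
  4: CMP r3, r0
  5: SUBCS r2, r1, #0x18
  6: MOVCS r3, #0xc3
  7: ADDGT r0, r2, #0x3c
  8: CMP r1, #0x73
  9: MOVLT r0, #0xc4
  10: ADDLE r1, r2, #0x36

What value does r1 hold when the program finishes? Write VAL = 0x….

[0] flags=1001 → (cmp)
[1] flags=1001 GT?T → r1=0x46
[2] flags=1001 CS?F → skip
[3] flags=1001 GT?T → r3=0xe5
[4] flags=1010 → (cmp)
[5] flags=1010 CS?T → r2=0x2e
[6] flags=1010 CS?T → r3=0xc3
[7] flags=1010 GT?F → skip
[8] flags=1000 → (cmp)
[9] flags=1000 LT?T → r0=0xc4
[10] flags=1000 LE?T → r1=0x64

VAL = 0x64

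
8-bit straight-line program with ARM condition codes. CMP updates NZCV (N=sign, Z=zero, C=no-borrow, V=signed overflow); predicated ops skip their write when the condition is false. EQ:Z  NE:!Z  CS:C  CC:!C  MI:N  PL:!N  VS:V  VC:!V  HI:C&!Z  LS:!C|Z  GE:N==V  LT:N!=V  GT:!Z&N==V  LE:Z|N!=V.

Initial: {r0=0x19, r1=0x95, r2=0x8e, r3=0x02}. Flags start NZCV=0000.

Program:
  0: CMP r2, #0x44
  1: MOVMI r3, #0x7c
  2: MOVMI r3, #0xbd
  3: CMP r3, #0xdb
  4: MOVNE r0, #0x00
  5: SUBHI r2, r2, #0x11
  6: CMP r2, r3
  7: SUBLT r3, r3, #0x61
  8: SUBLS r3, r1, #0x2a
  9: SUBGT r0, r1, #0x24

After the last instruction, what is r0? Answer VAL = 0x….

VAL = 0x00

0: ✓ CMP  NZCV=0011
1: · MOVMI
2: · MOVMI
3: ✓ CMP  NZCV=0000
4: ✓ MOVNE  r0←0x00
5: · SUBHI
6: ✓ CMP  NZCV=1010
7: ✓ SUBLT  r3←0xa1
8: · SUBLS
9: · SUBGT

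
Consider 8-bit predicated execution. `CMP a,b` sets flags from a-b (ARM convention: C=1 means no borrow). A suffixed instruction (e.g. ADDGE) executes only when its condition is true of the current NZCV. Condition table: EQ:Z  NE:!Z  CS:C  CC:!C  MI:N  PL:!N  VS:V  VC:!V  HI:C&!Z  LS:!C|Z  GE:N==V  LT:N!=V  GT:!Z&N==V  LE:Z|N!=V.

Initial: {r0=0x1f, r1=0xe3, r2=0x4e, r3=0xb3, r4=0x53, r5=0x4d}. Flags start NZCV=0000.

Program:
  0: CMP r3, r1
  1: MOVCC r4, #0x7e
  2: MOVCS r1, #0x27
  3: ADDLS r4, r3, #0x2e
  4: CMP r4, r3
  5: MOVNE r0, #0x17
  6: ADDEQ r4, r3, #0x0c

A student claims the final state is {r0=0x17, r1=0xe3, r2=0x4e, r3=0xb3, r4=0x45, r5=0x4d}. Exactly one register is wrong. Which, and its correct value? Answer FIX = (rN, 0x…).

FIX = (r4, 0xe1)

0: ✓ CMP  NZCV=1000
1: ✓ MOVCC  r4←0x7e
2: · MOVCS
3: ✓ ADDLS  r4←0xe1
4: ✓ CMP  NZCV=0010
5: ✓ MOVNE  r0←0x17
6: · ADDEQ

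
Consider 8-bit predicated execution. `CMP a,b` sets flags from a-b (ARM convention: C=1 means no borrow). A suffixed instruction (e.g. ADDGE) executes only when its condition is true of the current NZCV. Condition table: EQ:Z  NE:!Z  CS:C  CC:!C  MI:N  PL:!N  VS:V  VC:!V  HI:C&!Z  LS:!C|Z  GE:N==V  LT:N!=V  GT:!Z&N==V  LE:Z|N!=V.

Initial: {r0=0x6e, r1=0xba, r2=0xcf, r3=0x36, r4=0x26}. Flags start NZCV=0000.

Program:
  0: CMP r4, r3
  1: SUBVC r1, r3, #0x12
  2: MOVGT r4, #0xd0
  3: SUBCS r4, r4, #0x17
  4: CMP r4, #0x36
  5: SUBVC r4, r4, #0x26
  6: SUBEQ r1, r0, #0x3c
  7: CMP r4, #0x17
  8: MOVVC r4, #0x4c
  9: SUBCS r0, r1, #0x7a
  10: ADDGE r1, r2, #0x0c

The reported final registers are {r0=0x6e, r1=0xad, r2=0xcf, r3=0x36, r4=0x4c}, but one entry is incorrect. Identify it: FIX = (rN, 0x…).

[0] flags=1000 → (cmp)
[1] flags=1000 VC?T → r1=0x24
[2] flags=1000 GT?F → skip
[3] flags=1000 CS?F → skip
[4] flags=1000 → (cmp)
[5] flags=1000 VC?T → r4=0x00
[6] flags=1000 EQ?F → skip
[7] flags=1000 → (cmp)
[8] flags=1000 VC?T → r4=0x4c
[9] flags=1000 CS?F → skip
[10] flags=1000 GE?F → skip

FIX = (r1, 0x24)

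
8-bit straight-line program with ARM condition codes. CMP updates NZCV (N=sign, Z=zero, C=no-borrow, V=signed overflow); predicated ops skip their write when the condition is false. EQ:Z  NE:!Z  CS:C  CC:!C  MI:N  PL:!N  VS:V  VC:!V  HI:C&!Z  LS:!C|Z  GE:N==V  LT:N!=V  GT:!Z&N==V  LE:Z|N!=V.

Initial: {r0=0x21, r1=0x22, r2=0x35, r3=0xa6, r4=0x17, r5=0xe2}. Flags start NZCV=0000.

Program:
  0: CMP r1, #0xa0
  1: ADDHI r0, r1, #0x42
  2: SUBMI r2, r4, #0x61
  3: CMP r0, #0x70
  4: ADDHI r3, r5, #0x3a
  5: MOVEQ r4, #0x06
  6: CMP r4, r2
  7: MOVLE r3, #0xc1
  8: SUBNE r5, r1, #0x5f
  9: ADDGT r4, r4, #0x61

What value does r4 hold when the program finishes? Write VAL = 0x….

[0] flags=1001 → (cmp)
[1] flags=1001 HI?F → skip
[2] flags=1001 MI?T → r2=0xb6
[3] flags=1000 → (cmp)
[4] flags=1000 HI?F → skip
[5] flags=1000 EQ?F → skip
[6] flags=0000 → (cmp)
[7] flags=0000 LE?F → skip
[8] flags=0000 NE?T → r5=0xc3
[9] flags=0000 GT?T → r4=0x78

VAL = 0x78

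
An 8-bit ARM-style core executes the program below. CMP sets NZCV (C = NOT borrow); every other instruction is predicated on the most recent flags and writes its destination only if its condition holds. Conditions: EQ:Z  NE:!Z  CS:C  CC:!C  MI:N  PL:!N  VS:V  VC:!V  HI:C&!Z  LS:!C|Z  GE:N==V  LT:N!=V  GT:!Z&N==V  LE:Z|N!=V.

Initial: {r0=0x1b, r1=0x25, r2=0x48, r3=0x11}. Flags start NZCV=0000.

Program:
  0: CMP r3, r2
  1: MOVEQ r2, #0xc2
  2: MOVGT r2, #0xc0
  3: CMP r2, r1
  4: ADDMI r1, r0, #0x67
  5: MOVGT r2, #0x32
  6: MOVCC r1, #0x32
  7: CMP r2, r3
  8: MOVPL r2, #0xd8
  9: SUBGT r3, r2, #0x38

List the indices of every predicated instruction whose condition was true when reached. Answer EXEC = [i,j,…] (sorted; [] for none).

0: ✓ CMP  NZCV=1000
1: · MOVEQ
2: · MOVGT
3: ✓ CMP  NZCV=0010
4: · ADDMI
5: ✓ MOVGT  r2←0x32
6: · MOVCC
7: ✓ CMP  NZCV=0010
8: ✓ MOVPL  r2←0xd8
9: ✓ SUBGT  r3←0xa0

EXEC = [5,8,9]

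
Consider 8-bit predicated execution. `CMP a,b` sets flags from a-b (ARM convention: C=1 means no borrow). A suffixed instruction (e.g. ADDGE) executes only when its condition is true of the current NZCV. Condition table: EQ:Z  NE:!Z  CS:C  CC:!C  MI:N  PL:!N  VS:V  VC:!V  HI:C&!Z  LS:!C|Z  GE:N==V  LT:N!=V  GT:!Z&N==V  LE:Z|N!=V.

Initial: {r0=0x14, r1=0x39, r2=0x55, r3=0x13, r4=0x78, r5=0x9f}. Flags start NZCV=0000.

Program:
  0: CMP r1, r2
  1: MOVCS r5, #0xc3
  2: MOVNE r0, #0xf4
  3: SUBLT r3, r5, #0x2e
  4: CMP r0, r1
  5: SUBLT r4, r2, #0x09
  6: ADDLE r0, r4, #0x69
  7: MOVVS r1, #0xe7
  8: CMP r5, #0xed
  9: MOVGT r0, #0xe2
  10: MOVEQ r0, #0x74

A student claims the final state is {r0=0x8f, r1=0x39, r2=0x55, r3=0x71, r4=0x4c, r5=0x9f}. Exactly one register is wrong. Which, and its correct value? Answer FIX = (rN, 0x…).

FIX = (r0, 0xb5)

0: ✓ CMP  NZCV=1000
1: · MOVCS
2: ✓ MOVNE  r0←0xf4
3: ✓ SUBLT  r3←0x71
4: ✓ CMP  NZCV=1010
5: ✓ SUBLT  r4←0x4c
6: ✓ ADDLE  r0←0xb5
7: · MOVVS
8: ✓ CMP  NZCV=1000
9: · MOVGT
10: · MOVEQ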